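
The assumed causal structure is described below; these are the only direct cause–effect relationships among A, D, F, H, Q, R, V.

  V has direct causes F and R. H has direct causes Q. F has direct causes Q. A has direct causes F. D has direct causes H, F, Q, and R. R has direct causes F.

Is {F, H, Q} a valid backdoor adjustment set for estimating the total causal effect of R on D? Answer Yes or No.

Yes

Backdoor paths from R to D (paths whose first edge points into R):
  P1: R <- F <- Q -> H -> D
  P2: R <- F <- Q -> D
  P3: R <- F -> D
Condition 1 (no descendant of R in the set): holds — descendants of R are {D, V}; none are in {F, H, Q}.
Condition 2 (every backdoor path blocked by {F, H, Q}):
  P1: blocked at chain node F ∈ conditioning set.
  P2: blocked at chain node F ∈ conditioning set.
  P3: blocked at fork node F ∈ conditioning set.
{F, H, Q} satisfies the backdoor criterion.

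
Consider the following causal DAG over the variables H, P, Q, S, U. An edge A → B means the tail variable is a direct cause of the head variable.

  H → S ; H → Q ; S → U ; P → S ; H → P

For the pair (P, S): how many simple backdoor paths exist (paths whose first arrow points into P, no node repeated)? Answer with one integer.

A backdoor path from P to S is any simple undirected path whose first edge points into P (i.e. leaves P via a parent).
Parents of P: {H}.
Enumerating:
  P1: P <- H -> S
That exhausts the simple backdoor paths. Count: 1.

1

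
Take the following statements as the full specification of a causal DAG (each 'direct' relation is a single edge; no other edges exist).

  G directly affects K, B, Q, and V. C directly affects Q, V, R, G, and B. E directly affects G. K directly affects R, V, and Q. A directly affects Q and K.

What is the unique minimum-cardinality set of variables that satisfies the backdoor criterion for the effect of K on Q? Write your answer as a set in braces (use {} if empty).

{A, G}

Variables eligible for adjustment (non-descendants of K, excluding K and Q): {A, B, C, E, G}.
Backdoor paths from K to Q:
  P1: K <- A -> Q
  P2: K <- G <- C -> Q
  P3: K <- G -> V <- C -> Q
  P4: K <- G -> B <- C -> Q
  P5: K <- G -> Q
The empty set is not sufficient: P1 (K <- A -> Q) has no collider blocking it and no conditioned non-collider, so it is open.
Try {A, G}:
  P1: blocked at fork node A ∈ conditioning set.
  P2: blocked at chain node G ∈ conditioning set.
  P3: blocked at fork node G ∈ conditioning set.
  P4: blocked at fork node G ∈ conditioning set.
  P5: blocked at fork node G ∈ conditioning set.
{A, G} contains no descendant of K and blocks every backdoor path.
Every element of {A, G} is needed (dropping A leaves P1 open; dropping G leaves P2 open), so no proper subset is valid.
Among all size-2 subsets of the eligible variables, only {A, G} blocks every backdoor path, so it is the unique smallest valid adjustment set.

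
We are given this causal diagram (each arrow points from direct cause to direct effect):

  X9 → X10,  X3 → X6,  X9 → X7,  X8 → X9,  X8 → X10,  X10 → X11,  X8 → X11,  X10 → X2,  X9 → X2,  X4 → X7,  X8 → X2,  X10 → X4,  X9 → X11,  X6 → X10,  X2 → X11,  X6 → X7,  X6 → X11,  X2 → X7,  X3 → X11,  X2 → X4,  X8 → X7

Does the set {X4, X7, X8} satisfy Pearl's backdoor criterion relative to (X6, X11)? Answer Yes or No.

No

Backdoor paths from X6 to X11 (paths whose first edge points into X6):
  P1: X6 <- X3 -> X11
Condition 1 (no descendant of X6 in the set): FAILS — X4 and X7 are descendants of X6.
Condition 2 (every backdoor path blocked by {X4, X7, X8}):
  P1: open — no interior node is in the conditioning set.
{X4, X7, X8} does not satisfy the backdoor criterion.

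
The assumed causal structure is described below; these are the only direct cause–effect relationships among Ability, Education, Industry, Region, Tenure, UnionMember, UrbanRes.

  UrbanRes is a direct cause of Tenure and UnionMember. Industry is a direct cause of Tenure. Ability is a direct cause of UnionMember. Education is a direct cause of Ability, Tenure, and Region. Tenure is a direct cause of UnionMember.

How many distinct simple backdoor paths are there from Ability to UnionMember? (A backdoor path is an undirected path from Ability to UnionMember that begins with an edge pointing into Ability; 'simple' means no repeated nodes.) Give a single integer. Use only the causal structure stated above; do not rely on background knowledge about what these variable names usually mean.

A backdoor path from Ability to UnionMember is any simple undirected path whose first edge points into Ability (i.e. leaves Ability via a parent).
Parents of Ability: {Education}.
Enumerating:
  P1: Ability <- Education -> Tenure <- UrbanRes -> UnionMember
  P2: Ability <- Education -> Tenure -> UnionMember
That exhausts the simple backdoor paths. Count: 2.

2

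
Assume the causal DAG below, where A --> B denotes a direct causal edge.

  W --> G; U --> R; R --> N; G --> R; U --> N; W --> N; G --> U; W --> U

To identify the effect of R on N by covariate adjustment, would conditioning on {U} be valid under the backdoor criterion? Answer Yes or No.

No

Backdoor paths from R to N (paths whose first edge points into R):
  P1: R <- G <- W -> U -> N
  P2: R <- G <- W -> N
  P3: R <- G -> U <- W -> N
  P4: R <- G -> U -> N
  P5: R <- U <- W -> N
  P6: R <- U <- G <- W -> N
  P7: R <- U -> N
Condition 1 (no descendant of R in the set): holds — descendants of R are {N}; none are in {U}.
Condition 2 (every backdoor path blocked by {U}):
  P1: blocked at chain node U ∈ conditioning set.
  P2: open — no interior node is in the conditioning set.
  P3: open — collider(s) U are conditioned on (or have a conditioned descendant) and no non-collider on the path is in the set.
  P4: blocked at chain node U ∈ conditioning set.
  P5: blocked at chain node U ∈ conditioning set.
  P6: blocked at chain node U ∈ conditioning set.
  P7: blocked at fork node U ∈ conditioning set.
{U} does not satisfy the backdoor criterion.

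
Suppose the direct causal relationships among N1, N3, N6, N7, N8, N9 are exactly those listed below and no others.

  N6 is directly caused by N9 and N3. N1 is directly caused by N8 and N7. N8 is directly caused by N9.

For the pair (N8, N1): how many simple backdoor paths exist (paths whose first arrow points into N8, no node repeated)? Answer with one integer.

0

A backdoor path from N8 to N1 is any simple undirected path whose first edge points into N8 (i.e. leaves N8 via a parent).
Parents of N8: {N9}.
No simple path from any parent of N8 reaches N1 without revisiting N8, so there are no backdoor paths.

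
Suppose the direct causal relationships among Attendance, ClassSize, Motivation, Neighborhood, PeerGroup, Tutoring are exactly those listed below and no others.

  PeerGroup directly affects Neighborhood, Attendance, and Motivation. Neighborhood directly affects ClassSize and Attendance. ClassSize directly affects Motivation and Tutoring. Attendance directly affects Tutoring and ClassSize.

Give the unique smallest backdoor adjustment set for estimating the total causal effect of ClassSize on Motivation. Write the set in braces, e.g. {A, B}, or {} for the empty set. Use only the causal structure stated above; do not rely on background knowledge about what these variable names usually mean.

{PeerGroup}

Variables eligible for adjustment (non-descendants of ClassSize, excluding ClassSize and Motivation): {Attendance, Neighborhood, PeerGroup}.
Backdoor paths from ClassSize to Motivation:
  P1: ClassSize <- Neighborhood <- PeerGroup -> Motivation
  P2: ClassSize <- Neighborhood -> Attendance <- PeerGroup -> Motivation
  P3: ClassSize <- Attendance <- PeerGroup -> Motivation
  P4: ClassSize <- Attendance <- Neighborhood <- PeerGroup -> Motivation
The empty set is not sufficient: P1 (ClassSize <- Neighborhood <- PeerGroup -> Motivation) has no collider blocking it and no conditioned non-collider, so it is open.
Try {PeerGroup}:
  P1: blocked at fork node PeerGroup ∈ conditioning set.
  P2: blocked at collider Attendance (neither it nor any descendant is in the conditioning set).
  P3: blocked at fork node PeerGroup ∈ conditioning set.
  P4: blocked at fork node PeerGroup ∈ conditioning set.
{PeerGroup} contains no descendant of ClassSize and blocks every backdoor path.
No other singleton works — e.g. {Neighborhood} leaves P3 open — so {PeerGroup} is the unique smallest valid adjustment set.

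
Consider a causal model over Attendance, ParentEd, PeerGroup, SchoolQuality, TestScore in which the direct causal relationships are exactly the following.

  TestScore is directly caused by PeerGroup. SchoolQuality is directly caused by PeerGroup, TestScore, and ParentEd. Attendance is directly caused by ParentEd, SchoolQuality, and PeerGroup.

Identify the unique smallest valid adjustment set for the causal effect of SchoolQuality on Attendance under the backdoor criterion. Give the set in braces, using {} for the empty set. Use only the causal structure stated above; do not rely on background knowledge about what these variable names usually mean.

{ParentEd, PeerGroup}

Variables eligible for adjustment (non-descendants of SchoolQuality, excluding SchoolQuality and Attendance): {ParentEd, PeerGroup, TestScore}.
Backdoor paths from SchoolQuality to Attendance:
  P1: SchoolQuality <- ParentEd -> Attendance
  P2: SchoolQuality <- PeerGroup -> Attendance
  P3: SchoolQuality <- TestScore <- PeerGroup -> Attendance
The empty set is not sufficient: P1 (SchoolQuality <- ParentEd -> Attendance) has no collider blocking it and no conditioned non-collider, so it is open.
Try {ParentEd, PeerGroup}:
  P1: blocked at fork node ParentEd ∈ conditioning set.
  P2: blocked at fork node PeerGroup ∈ conditioning set.
  P3: blocked at fork node PeerGroup ∈ conditioning set.
{ParentEd, PeerGroup} contains no descendant of SchoolQuality and blocks every backdoor path.
Every element of {ParentEd, PeerGroup} is needed (dropping ParentEd leaves P1 open; dropping PeerGroup leaves P2 open), so no proper subset is valid.
Among all size-2 subsets of the eligible variables, only {ParentEd, PeerGroup} blocks every backdoor path, so it is the unique smallest valid adjustment set.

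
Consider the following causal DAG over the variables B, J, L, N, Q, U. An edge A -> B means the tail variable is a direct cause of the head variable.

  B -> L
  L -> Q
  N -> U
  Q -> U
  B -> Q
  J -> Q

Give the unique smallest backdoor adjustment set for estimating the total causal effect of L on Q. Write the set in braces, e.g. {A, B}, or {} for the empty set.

{B}

Variables eligible for adjustment (non-descendants of L, excluding L and Q): {B, J, N}.
Backdoor paths from L to Q:
  P1: L <- B -> Q
The empty set is not sufficient: P1 (L <- B -> Q) has no collider blocking it and no conditioned non-collider, so it is open.
Try {B}:
  P1: blocked at fork node B ∈ conditioning set.
{B} contains no descendant of L and blocks every backdoor path.
No other singleton works — e.g. {N} leaves P1 open — so {B} is the unique smallest valid adjustment set.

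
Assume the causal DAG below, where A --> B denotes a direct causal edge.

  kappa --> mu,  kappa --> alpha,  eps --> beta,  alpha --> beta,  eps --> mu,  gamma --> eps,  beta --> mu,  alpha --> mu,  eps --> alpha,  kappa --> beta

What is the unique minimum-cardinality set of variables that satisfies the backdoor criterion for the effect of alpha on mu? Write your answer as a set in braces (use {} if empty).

Variables eligible for adjustment (non-descendants of alpha, excluding alpha and mu): {eps, gamma, kappa}.
Backdoor paths from alpha to mu:
  P1: alpha <- kappa -> beta <- eps -> mu
  P2: alpha <- kappa -> beta -> mu
  P3: alpha <- kappa -> mu
  P4: alpha <- eps -> beta <- kappa -> mu
  P5: alpha <- eps -> beta -> mu
  P6: alpha <- eps -> mu
The empty set is not sufficient: P2 (alpha <- kappa -> beta -> mu) has no collider blocking it and no conditioned non-collider, so it is open.
Try {eps, kappa}:
  P1: blocked at fork node kappa ∈ conditioning set.
  P2: blocked at fork node kappa ∈ conditioning set.
  P3: blocked at fork node kappa ∈ conditioning set.
  P4: blocked at fork node eps ∈ conditioning set.
  P5: blocked at fork node eps ∈ conditioning set.
  P6: blocked at fork node eps ∈ conditioning set.
{eps, kappa} contains no descendant of alpha and blocks every backdoor path.
Every element of {eps, kappa} is needed (dropping eps leaves P5 open; dropping kappa leaves P2 open), so no proper subset is valid.
Among all size-2 subsets of the eligible variables, only {eps, kappa} blocks every backdoor path, so it is the unique smallest valid adjustment set.

{eps, kappa}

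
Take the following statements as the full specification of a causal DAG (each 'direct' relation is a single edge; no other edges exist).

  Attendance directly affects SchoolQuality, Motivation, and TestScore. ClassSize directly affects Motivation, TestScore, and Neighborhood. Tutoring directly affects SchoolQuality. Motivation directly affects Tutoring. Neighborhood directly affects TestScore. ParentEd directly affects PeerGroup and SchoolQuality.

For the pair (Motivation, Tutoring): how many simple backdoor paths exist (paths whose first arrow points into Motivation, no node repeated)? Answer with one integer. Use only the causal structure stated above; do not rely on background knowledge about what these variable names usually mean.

3

A backdoor path from Motivation to Tutoring is any simple undirected path whose first edge points into Motivation (i.e. leaves Motivation via a parent).
Parents of Motivation: {Attendance, ClassSize}.
Enumerating:
  P1: Motivation <- ClassSize -> Neighborhood -> TestScore <- Attendance -> SchoolQuality <- Tutoring
  P2: Motivation <- ClassSize -> TestScore <- Attendance -> SchoolQuality <- Tutoring
  P3: Motivation <- Attendance -> SchoolQuality <- Tutoring
That exhausts the simple backdoor paths. Count: 3.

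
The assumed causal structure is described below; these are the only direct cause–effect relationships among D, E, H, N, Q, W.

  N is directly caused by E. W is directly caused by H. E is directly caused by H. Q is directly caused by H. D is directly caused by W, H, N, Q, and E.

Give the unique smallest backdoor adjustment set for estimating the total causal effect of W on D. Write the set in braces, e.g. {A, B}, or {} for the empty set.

Variables eligible for adjustment (non-descendants of W, excluding W and D): {E, H, N, Q}.
Backdoor paths from W to D:
  P1: W <- H -> Q -> D
  P2: W <- H -> E -> N -> D
  P3: W <- H -> E -> D
  P4: W <- H -> D
The empty set is not sufficient: P1 (W <- H -> Q -> D) has no collider blocking it and no conditioned non-collider, so it is open.
Try {H}:
  P1: blocked at fork node H ∈ conditioning set.
  P2: blocked at fork node H ∈ conditioning set.
  P3: blocked at fork node H ∈ conditioning set.
  P4: blocked at fork node H ∈ conditioning set.
{H} contains no descendant of W and blocks every backdoor path.
No other singleton works — e.g. {Q} leaves P2 open — so {H} is the unique smallest valid adjustment set.

{H}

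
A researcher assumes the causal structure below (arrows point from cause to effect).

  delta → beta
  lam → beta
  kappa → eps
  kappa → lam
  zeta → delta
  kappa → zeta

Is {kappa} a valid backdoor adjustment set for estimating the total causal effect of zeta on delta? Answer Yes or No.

Backdoor paths from zeta to delta (paths whose first edge points into zeta):
  P1: zeta <- kappa -> lam -> beta <- delta
Condition 1 (no descendant of zeta in the set): holds — descendants of zeta are {beta, delta}; none are in {kappa}.
Condition 2 (every backdoor path blocked by {kappa}):
  P1: blocked at fork node kappa ∈ conditioning set.
{kappa} satisfies the backdoor criterion.

Yes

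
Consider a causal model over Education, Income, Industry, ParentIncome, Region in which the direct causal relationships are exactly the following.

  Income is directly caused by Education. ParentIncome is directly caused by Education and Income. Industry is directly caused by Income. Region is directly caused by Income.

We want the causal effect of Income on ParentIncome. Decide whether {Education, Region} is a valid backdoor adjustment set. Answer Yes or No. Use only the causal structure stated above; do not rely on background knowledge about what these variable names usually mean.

Backdoor paths from Income to ParentIncome (paths whose first edge points into Income):
  P1: Income <- Education -> ParentIncome
Condition 1 (no descendant of Income in the set): FAILS — Region is a descendant of Income.
Condition 2 (every backdoor path blocked by {Education, Region}):
  P1: blocked at fork node Education ∈ conditioning set.
{Education, Region} does not satisfy the backdoor criterion.

No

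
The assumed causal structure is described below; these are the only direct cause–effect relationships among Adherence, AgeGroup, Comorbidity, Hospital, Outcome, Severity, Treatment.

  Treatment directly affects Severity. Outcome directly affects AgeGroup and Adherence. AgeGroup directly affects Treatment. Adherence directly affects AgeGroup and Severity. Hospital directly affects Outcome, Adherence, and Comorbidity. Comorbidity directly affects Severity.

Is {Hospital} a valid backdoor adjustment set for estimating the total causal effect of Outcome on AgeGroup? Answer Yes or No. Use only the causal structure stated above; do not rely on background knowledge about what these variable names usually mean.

Backdoor paths from Outcome to AgeGroup (paths whose first edge points into Outcome):
  P1: Outcome <- Hospital -> Comorbidity -> Severity <- Adherence -> AgeGroup
  P2: Outcome <- Hospital -> Comorbidity -> Severity <- Treatment <- AgeGroup
  P3: Outcome <- Hospital -> Adherence -> AgeGroup
  P4: Outcome <- Hospital -> Adherence -> Severity <- Treatment <- AgeGroup
Condition 1 (no descendant of Outcome in the set): holds — descendants of Outcome are {Adherence, AgeGroup, Severity, Treatment}; none are in {Hospital}.
Condition 2 (every backdoor path blocked by {Hospital}):
  P1: blocked at fork node Hospital ∈ conditioning set.
  P2: blocked at fork node Hospital ∈ conditioning set.
  P3: blocked at fork node Hospital ∈ conditioning set.
  P4: blocked at fork node Hospital ∈ conditioning set.
{Hospital} satisfies the backdoor criterion.

Yes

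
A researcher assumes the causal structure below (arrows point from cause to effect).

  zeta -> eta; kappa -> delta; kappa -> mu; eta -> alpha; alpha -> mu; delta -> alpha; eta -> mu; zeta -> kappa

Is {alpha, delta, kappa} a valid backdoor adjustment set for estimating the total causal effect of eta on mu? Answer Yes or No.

No

Backdoor paths from eta to mu (paths whose first edge points into eta):
  P1: eta <- zeta -> kappa -> delta -> alpha -> mu
  P2: eta <- zeta -> kappa -> mu
Condition 1 (no descendant of eta in the set): FAILS — alpha is a descendant of eta.
Condition 2 (every backdoor path blocked by {alpha, delta, kappa}):
  P1: blocked at chain node kappa ∈ conditioning set.
  P2: blocked at chain node kappa ∈ conditioning set.
{alpha, delta, kappa} does not satisfy the backdoor criterion.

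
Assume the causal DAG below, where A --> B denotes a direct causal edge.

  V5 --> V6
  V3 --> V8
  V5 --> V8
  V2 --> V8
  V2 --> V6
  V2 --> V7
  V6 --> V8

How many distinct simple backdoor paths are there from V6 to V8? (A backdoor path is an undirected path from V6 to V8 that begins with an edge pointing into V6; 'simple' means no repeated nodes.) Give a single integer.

A backdoor path from V6 to V8 is any simple undirected path whose first edge points into V6 (i.e. leaves V6 via a parent).
Parents of V6: {V2, V5}.
Enumerating:
  P1: V6 <- V5 -> V8
  P2: V6 <- V2 -> V8
That exhausts the simple backdoor paths. Count: 2.

2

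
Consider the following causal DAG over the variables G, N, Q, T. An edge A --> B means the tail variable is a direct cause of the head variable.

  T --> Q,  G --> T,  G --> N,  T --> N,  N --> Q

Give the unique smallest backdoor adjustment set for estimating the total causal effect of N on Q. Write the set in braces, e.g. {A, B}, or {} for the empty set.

Variables eligible for adjustment (non-descendants of N, excluding N and Q): {G, T}.
Backdoor paths from N to Q:
  P1: N <- G -> T -> Q
  P2: N <- T -> Q
The empty set is not sufficient: P1 (N <- G -> T -> Q) has no collider blocking it and no conditioned non-collider, so it is open.
Try {T}:
  P1: blocked at chain node T ∈ conditioning set.
  P2: blocked at fork node T ∈ conditioning set.
{T} contains no descendant of N and blocks every backdoor path.
No other singleton works — e.g. {G} leaves P2 open — so {T} is the unique smallest valid adjustment set.

{T}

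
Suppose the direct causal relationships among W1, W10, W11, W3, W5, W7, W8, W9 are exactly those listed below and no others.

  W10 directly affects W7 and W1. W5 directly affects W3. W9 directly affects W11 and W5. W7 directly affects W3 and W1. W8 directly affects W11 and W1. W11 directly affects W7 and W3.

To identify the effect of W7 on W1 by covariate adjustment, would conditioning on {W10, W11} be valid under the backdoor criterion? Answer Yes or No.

Yes

Backdoor paths from W7 to W1 (paths whose first edge points into W7):
  P1: W7 <- W11 <- W8 -> W1
  P2: W7 <- W10 -> W1
Condition 1 (no descendant of W7 in the set): holds — descendants of W7 are {W1, W3}; none are in {W10, W11}.
Condition 2 (every backdoor path blocked by {W10, W11}):
  P1: blocked at chain node W11 ∈ conditioning set.
  P2: blocked at fork node W10 ∈ conditioning set.
{W10, W11} satisfies the backdoor criterion.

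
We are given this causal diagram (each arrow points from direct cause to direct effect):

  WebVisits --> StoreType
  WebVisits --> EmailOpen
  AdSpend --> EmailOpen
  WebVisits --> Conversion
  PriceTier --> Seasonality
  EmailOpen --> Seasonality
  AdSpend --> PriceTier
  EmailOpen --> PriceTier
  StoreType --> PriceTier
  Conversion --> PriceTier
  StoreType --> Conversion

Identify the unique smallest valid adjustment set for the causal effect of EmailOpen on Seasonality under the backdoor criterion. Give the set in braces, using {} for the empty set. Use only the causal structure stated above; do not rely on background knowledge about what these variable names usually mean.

{AdSpend, WebVisits}

Variables eligible for adjustment (non-descendants of EmailOpen, excluding EmailOpen and Seasonality): {AdSpend, Conversion, StoreType, WebVisits}.
Backdoor paths from EmailOpen to Seasonality:
  P1: EmailOpen <- WebVisits -> StoreType -> Conversion -> PriceTier -> Seasonality
  P2: EmailOpen <- WebVisits -> StoreType -> PriceTier -> Seasonality
  P3: EmailOpen <- WebVisits -> Conversion <- StoreType -> PriceTier -> Seasonality
  P4: EmailOpen <- WebVisits -> Conversion -> PriceTier -> Seasonality
  P5: EmailOpen <- AdSpend -> PriceTier -> Seasonality
The empty set is not sufficient: P1 (EmailOpen <- WebVisits -> StoreType -> Conversion -> PriceTier -> Seasonality) has no collider blocking it and no conditioned non-collider, so it is open.
Try {AdSpend, WebVisits}:
  P1: blocked at fork node WebVisits ∈ conditioning set.
  P2: blocked at fork node WebVisits ∈ conditioning set.
  P3: blocked at fork node WebVisits ∈ conditioning set.
  P4: blocked at fork node WebVisits ∈ conditioning set.
  P5: blocked at fork node AdSpend ∈ conditioning set.
{AdSpend, WebVisits} contains no descendant of EmailOpen and blocks every backdoor path.
Every element of {AdSpend, WebVisits} is needed (dropping AdSpend leaves P5 open; dropping WebVisits leaves P1 open), so no proper subset is valid.
Among all size-2 subsets of the eligible variables, only {AdSpend, WebVisits} blocks every backdoor path, so it is the unique smallest valid adjustment set.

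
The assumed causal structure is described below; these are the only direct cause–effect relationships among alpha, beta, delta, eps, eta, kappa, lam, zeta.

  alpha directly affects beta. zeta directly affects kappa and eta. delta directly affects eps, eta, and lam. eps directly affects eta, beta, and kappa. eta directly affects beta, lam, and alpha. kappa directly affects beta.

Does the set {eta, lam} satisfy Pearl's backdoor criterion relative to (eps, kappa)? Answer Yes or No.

Backdoor paths from eps to kappa (paths whose first edge points into eps):
  P1: eps <- delta -> eta <- zeta -> kappa
  P2: eps <- delta -> eta -> alpha -> beta <- kappa
  P3: eps <- delta -> eta -> beta <- kappa
  P4: eps <- delta -> lam <- eta <- zeta -> kappa
  P5: eps <- delta -> lam <- eta -> alpha -> beta <- kappa
  P6: eps <- delta -> lam <- eta -> beta <- kappa
Condition 1 (no descendant of eps in the set): FAILS — eta and lam are descendants of eps.
Condition 2 (every backdoor path blocked by {eta, lam}):
  P1: open — collider(s) eta are conditioned on (or have a conditioned descendant) and no non-collider on the path is in the set.
  P2: blocked at chain node eta ∈ conditioning set.
  P3: blocked at chain node eta ∈ conditioning set.
  P4: blocked at chain node eta ∈ conditioning set.
  P5: blocked at fork node eta ∈ conditioning set.
  P6: blocked at fork node eta ∈ conditioning set.
{eta, lam} does not satisfy the backdoor criterion.

No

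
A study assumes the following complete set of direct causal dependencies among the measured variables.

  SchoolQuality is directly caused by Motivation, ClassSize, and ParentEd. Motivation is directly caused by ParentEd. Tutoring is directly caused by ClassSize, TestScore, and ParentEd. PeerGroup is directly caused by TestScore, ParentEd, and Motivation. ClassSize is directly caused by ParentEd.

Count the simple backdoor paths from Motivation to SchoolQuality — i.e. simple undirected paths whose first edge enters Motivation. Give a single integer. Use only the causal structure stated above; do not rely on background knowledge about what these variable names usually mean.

4

A backdoor path from Motivation to SchoolQuality is any simple undirected path whose first edge points into Motivation (i.e. leaves Motivation via a parent).
Parents of Motivation: {ParentEd}.
Enumerating:
  P1: Motivation <- ParentEd -> ClassSize -> SchoolQuality
  P2: Motivation <- ParentEd -> PeerGroup <- TestScore -> Tutoring <- ClassSize -> SchoolQuality
  P3: Motivation <- ParentEd -> SchoolQuality
  P4: Motivation <- ParentEd -> Tutoring <- ClassSize -> SchoolQuality
That exhausts the simple backdoor paths. Count: 4.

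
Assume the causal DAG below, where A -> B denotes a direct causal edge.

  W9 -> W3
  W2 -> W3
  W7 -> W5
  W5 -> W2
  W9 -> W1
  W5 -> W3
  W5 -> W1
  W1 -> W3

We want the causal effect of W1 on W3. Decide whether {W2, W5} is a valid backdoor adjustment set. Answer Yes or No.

No

Backdoor paths from W1 to W3 (paths whose first edge points into W1):
  P1: W1 <- W9 -> W3
  P2: W1 <- W5 -> W2 -> W3
  P3: W1 <- W5 -> W3
Condition 1 (no descendant of W1 in the set): holds — descendants of W1 are {W3}; none are in {W2, W5}.
Condition 2 (every backdoor path blocked by {W2, W5}):
  P1: open — no interior node is in the conditioning set.
  P2: blocked at fork node W5 ∈ conditioning set.
  P3: blocked at fork node W5 ∈ conditioning set.
{W2, W5} does not satisfy the backdoor criterion.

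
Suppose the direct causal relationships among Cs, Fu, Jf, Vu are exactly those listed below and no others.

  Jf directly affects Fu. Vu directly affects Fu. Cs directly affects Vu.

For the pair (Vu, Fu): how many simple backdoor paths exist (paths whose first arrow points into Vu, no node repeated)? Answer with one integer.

A backdoor path from Vu to Fu is any simple undirected path whose first edge points into Vu (i.e. leaves Vu via a parent).
Parents of Vu: {Cs}.
No simple path from any parent of Vu reaches Fu without revisiting Vu, so there are no backdoor paths.

0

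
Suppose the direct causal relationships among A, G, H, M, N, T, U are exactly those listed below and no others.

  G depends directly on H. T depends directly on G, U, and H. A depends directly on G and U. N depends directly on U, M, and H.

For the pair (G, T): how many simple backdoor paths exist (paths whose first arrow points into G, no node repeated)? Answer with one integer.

2

A backdoor path from G to T is any simple undirected path whose first edge points into G (i.e. leaves G via a parent).
Parents of G: {H}.
Enumerating:
  P1: G <- H -> T
  P2: G <- H -> N <- U -> T
That exhausts the simple backdoor paths. Count: 2.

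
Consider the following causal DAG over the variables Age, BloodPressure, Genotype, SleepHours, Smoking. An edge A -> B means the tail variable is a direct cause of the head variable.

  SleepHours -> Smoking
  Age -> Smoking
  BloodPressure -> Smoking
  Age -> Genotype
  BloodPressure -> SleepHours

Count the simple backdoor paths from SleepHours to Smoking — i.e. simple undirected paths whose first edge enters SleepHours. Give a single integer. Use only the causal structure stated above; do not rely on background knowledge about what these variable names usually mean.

1

A backdoor path from SleepHours to Smoking is any simple undirected path whose first edge points into SleepHours (i.e. leaves SleepHours via a parent).
Parents of SleepHours: {BloodPressure}.
Enumerating:
  P1: SleepHours <- BloodPressure -> Smoking
That exhausts the simple backdoor paths. Count: 1.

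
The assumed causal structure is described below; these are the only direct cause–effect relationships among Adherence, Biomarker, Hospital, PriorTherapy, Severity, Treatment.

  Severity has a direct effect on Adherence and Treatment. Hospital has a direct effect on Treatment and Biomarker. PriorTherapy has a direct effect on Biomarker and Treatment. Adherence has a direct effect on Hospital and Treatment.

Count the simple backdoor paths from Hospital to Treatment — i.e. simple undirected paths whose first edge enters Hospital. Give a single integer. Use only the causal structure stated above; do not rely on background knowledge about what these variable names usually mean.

2

A backdoor path from Hospital to Treatment is any simple undirected path whose first edge points into Hospital (i.e. leaves Hospital via a parent).
Parents of Hospital: {Adherence}.
Enumerating:
  P1: Hospital <- Adherence <- Severity -> Treatment
  P2: Hospital <- Adherence -> Treatment
That exhausts the simple backdoor paths. Count: 2.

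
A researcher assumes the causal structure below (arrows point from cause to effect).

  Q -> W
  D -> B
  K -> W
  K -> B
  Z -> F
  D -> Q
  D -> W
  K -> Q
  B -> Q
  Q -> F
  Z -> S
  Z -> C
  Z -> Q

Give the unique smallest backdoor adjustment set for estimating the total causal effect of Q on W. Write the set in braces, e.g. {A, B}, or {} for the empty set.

Variables eligible for adjustment (non-descendants of Q, excluding Q and W): {B, C, D, K, S, Z}.
Backdoor paths from Q to W:
  P1: Q <- D -> B <- K -> W
  P2: Q <- D -> W
  P3: Q <- K -> B <- D -> W
  P4: Q <- K -> W
  P5: Q <- B <- D -> W
  P6: Q <- B <- K -> W
The empty set is not sufficient: P2 (Q <- D -> W) has no collider blocking it and no conditioned non-collider, so it is open.
Try {D, K}:
  P1: blocked at fork node D ∈ conditioning set.
  P2: blocked at fork node D ∈ conditioning set.
  P3: blocked at fork node K ∈ conditioning set.
  P4: blocked at fork node K ∈ conditioning set.
  P5: blocked at fork node D ∈ conditioning set.
  P6: blocked at fork node K ∈ conditioning set.
{D, K} contains no descendant of Q and blocks every backdoor path.
Every element of {D, K} is needed (dropping D leaves P2 open; dropping K leaves P4 open), so no proper subset is valid.
Among all size-2 subsets of the eligible variables, only {D, K} blocks every backdoor path, so it is the unique smallest valid adjustment set.

{D, K}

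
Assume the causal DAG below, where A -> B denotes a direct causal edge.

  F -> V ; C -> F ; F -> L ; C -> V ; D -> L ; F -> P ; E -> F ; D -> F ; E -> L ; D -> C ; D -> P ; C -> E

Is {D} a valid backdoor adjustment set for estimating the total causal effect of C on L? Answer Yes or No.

Backdoor paths from C to L (paths whose first edge points into C):
  P1: C <- D -> F <- E -> L
  P2: C <- D -> F -> L
  P3: C <- D -> L
  P4: C <- D -> P <- F <- E -> L
  P5: C <- D -> P <- F -> L
Condition 1 (no descendant of C in the set): holds — descendants of C are {E, F, L, P, V}; none are in {D}.
Condition 2 (every backdoor path blocked by {D}):
  P1: blocked at fork node D ∈ conditioning set.
  P2: blocked at fork node D ∈ conditioning set.
  P3: blocked at fork node D ∈ conditioning set.
  P4: blocked at fork node D ∈ conditioning set.
  P5: blocked at fork node D ∈ conditioning set.
{D} satisfies the backdoor criterion.

Yes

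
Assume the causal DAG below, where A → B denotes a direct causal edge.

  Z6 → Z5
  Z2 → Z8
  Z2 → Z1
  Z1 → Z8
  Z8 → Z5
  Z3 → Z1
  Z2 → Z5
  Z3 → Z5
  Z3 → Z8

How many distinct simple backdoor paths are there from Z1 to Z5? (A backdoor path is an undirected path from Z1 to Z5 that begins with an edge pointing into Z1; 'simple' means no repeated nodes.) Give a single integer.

6

A backdoor path from Z1 to Z5 is any simple undirected path whose first edge points into Z1 (i.e. leaves Z1 via a parent).
Parents of Z1: {Z2, Z3}.
Enumerating:
  P1: Z1 <- Z3 -> Z8 <- Z2 -> Z5
  P2: Z1 <- Z3 -> Z8 -> Z5
  P3: Z1 <- Z3 -> Z5
  P4: Z1 <- Z2 -> Z8 <- Z3 -> Z5
  P5: Z1 <- Z2 -> Z8 -> Z5
  P6: Z1 <- Z2 -> Z5
That exhausts the simple backdoor paths. Count: 6.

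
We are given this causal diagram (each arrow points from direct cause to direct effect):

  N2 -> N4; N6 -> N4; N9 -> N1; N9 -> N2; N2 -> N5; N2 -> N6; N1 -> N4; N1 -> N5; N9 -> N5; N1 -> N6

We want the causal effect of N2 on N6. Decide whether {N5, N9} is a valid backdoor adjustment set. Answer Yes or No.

Backdoor paths from N2 to N6 (paths whose first edge points into N2):
  P1: N2 <- N9 -> N1 -> N6
  P2: N2 <- N9 -> N1 -> N4 <- N6
  P3: N2 <- N9 -> N5 <- N1 -> N6
  P4: N2 <- N9 -> N5 <- N1 -> N4 <- N6
Condition 1 (no descendant of N2 in the set): FAILS — N5 is a descendant of N2.
Condition 2 (every backdoor path blocked by {N5, N9}):
  P1: blocked at fork node N9 ∈ conditioning set.
  P2: blocked at fork node N9 ∈ conditioning set.
  P3: blocked at fork node N9 ∈ conditioning set.
  P4: blocked at fork node N9 ∈ conditioning set.
{N5, N9} does not satisfy the backdoor criterion.

No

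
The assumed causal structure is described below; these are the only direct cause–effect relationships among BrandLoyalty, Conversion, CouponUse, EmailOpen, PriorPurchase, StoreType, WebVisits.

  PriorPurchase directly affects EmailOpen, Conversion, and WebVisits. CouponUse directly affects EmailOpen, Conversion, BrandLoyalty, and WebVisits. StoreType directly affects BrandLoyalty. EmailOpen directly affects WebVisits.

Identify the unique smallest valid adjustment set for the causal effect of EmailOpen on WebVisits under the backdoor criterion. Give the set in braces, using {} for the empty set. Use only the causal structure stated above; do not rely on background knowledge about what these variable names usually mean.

{CouponUse, PriorPurchase}

Variables eligible for adjustment (non-descendants of EmailOpen, excluding EmailOpen and WebVisits): {BrandLoyalty, Conversion, CouponUse, PriorPurchase, StoreType}.
Backdoor paths from EmailOpen to WebVisits:
  P1: EmailOpen <- CouponUse -> WebVisits
  P2: EmailOpen <- CouponUse -> Conversion <- PriorPurchase -> WebVisits
  P3: EmailOpen <- PriorPurchase -> WebVisits
  P4: EmailOpen <- PriorPurchase -> Conversion <- CouponUse -> WebVisits
The empty set is not sufficient: P1 (EmailOpen <- CouponUse -> WebVisits) has no collider blocking it and no conditioned non-collider, so it is open.
Try {CouponUse, PriorPurchase}:
  P1: blocked at fork node CouponUse ∈ conditioning set.
  P2: blocked at fork node CouponUse ∈ conditioning set.
  P3: blocked at fork node PriorPurchase ∈ conditioning set.
  P4: blocked at fork node PriorPurchase ∈ conditioning set.
{CouponUse, PriorPurchase} contains no descendant of EmailOpen and blocks every backdoor path.
Every element of {CouponUse, PriorPurchase} is needed (dropping CouponUse leaves P1 open; dropping PriorPurchase leaves P3 open), so no proper subset is valid.
Among all size-2 subsets of the eligible variables, only {CouponUse, PriorPurchase} blocks every backdoor path, so it is the unique smallest valid adjustment set.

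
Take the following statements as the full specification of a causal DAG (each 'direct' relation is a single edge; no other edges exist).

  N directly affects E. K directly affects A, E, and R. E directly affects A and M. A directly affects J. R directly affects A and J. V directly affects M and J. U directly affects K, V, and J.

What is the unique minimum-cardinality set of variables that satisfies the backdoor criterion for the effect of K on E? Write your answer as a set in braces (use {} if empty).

Variables eligible for adjustment (non-descendants of K, excluding K and E): {N, U, V}.
Backdoor paths from K to E:
  P1: K <- U -> V -> M <- E
  P2: K <- U -> V -> J <- R -> A <- E
  P3: K <- U -> V -> J <- A <- E
  P4: K <- U -> J <- V -> M <- E
  P5: K <- U -> J <- R -> A <- E
  P6: K <- U -> J <- A <- E
Each backdoor path contains an unconditioned collider, so every path is already blocked with the empty conditioning set:
  P1: blocked at collider M (neither it nor any descendant is in the conditioning set).
  P2: blocked at collider J (neither it nor any descendant is in the conditioning set).
  P3: blocked at collider J (neither it nor any descendant is in the conditioning set).
  P4: blocked at collider J (neither it nor any descendant is in the conditioning set).
  P5: blocked at collider J (neither it nor any descendant is in the conditioning set).
  P6: blocked at collider J (neither it nor any descendant is in the conditioning set).
The empty set is therefore the unique smallest valid set.

{}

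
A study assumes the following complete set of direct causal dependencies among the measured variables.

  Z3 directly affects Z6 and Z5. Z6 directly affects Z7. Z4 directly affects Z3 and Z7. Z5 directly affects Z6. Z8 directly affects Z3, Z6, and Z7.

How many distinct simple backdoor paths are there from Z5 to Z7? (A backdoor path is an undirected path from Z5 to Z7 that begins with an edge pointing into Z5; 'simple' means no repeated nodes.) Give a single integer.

5

A backdoor path from Z5 to Z7 is any simple undirected path whose first edge points into Z5 (i.e. leaves Z5 via a parent).
Parents of Z5: {Z3}.
Enumerating:
  P1: Z5 <- Z3 <- Z8 -> Z6 -> Z7
  P2: Z5 <- Z3 <- Z8 -> Z7
  P3: Z5 <- Z3 <- Z4 -> Z7
  P4: Z5 <- Z3 -> Z6 <- Z8 -> Z7
  P5: Z5 <- Z3 -> Z6 -> Z7
That exhausts the simple backdoor paths. Count: 5.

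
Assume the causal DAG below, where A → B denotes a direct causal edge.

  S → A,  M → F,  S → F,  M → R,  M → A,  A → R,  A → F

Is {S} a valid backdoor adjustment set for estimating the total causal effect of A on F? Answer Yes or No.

Backdoor paths from A to F (paths whose first edge points into A):
  P1: A <- S -> F
  P2: A <- M -> F
Condition 1 (no descendant of A in the set): holds — descendants of A are {F, R}; none are in {S}.
Condition 2 (every backdoor path blocked by {S}):
  P1: blocked at fork node S ∈ conditioning set.
  P2: open — no interior node is in the conditioning set.
{S} does not satisfy the backdoor criterion.

No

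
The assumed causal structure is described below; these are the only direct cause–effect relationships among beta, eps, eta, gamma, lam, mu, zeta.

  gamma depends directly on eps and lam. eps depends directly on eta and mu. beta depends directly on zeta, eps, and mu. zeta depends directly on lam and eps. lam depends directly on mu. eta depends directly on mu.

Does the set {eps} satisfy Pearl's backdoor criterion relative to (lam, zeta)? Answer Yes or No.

Backdoor paths from lam to zeta (paths whose first edge points into lam):
  P1: lam <- mu -> eta -> eps -> zeta
  P2: lam <- mu -> eta -> eps -> beta <- zeta
  P3: lam <- mu -> eps -> zeta
  P4: lam <- mu -> eps -> beta <- zeta
  P5: lam <- mu -> beta <- eps -> zeta
  P6: lam <- mu -> beta <- zeta
Condition 1 (no descendant of lam in the set): holds — descendants of lam are {beta, gamma, zeta}; none are in {eps}.
Condition 2 (every backdoor path blocked by {eps}):
  P1: blocked at chain node eps ∈ conditioning set.
  P2: blocked at chain node eps ∈ conditioning set.
  P3: blocked at chain node eps ∈ conditioning set.
  P4: blocked at chain node eps ∈ conditioning set.
  P5: blocked at collider beta (neither it nor any descendant is in the conditioning set).
  P6: blocked at collider beta (neither it nor any descendant is in the conditioning set).
{eps} satisfies the backdoor criterion.

Yes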